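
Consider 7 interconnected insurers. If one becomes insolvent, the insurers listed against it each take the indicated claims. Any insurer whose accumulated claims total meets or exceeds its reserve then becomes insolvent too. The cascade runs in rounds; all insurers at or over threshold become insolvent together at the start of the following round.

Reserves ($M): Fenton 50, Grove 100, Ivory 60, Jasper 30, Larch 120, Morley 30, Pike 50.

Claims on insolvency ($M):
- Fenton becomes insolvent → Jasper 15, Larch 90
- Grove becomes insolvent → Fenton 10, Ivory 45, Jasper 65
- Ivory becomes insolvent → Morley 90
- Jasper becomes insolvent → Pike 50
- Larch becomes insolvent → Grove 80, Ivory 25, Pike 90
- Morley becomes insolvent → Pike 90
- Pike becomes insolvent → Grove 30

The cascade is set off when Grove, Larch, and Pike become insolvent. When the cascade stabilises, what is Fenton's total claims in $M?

10

Round 1 — Grove, Larch, Pike become insolvent (initial).
  Fenton: +10 → 10 < 50
  Ivory: +45+25 → 70 ≥ 60
  Jasper: +65 → 65 ≥ 30
Round 2 — Ivory, Jasper become insolvent.
  Morley: +90 → 90 ≥ 30
Round 3 — Morley becomes insolvent.
No further insolvencies.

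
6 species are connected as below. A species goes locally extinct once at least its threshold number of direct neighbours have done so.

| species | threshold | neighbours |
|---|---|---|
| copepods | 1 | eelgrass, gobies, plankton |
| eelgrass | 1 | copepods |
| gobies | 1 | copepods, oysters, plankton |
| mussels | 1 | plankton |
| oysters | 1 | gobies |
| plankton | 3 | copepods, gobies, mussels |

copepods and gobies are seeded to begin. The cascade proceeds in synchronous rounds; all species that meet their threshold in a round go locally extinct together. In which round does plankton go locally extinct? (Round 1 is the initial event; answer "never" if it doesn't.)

never

Round 1 — copepods, gobies go locally extinct (initial).
Round 2 — checking thresholds:
  eelgrass: 1 of 1 neighbours ≥ 1, goes locally extinct.
  oysters: 1 of 1 neighbours ≥ 1, goes locally extinct.
  plankton: 2 of 3 neighbours < 3, not yet.
Round 3 — no new extinctions; cascade stops.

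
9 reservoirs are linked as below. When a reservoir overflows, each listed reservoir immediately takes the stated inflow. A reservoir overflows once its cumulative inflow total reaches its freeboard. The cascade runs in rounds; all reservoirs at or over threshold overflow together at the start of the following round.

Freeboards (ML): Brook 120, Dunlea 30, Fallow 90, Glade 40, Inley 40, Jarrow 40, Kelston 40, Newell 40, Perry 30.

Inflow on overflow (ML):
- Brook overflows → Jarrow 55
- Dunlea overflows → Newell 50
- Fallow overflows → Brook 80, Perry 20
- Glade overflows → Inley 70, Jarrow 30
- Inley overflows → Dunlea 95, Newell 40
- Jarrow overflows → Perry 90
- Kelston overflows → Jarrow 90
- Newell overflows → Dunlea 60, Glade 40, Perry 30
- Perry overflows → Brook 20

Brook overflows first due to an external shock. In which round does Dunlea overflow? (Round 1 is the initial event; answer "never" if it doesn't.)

never

Round 1 — Brook overflows (initial).
  Jarrow: +55 → 55 ≥ 40
Round 2 — Jarrow overflows.
  Perry: +90 → 90 ≥ 30
Round 3 — Perry overflows.
No further overflows.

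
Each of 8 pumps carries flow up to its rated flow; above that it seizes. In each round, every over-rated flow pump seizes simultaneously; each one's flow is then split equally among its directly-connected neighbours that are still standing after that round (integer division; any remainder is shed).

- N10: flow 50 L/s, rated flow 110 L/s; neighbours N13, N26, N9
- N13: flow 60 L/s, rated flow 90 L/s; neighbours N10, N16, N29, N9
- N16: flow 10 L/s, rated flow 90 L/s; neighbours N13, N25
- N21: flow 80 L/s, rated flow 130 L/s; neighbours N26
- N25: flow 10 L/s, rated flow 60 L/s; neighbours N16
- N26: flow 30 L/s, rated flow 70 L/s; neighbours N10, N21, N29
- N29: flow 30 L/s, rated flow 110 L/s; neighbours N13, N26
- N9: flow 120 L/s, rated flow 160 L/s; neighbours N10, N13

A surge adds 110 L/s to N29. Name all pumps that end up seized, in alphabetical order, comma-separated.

N10, N13, N26, N29, N9

Round 1 — N29 at 140 > 110. N29 seizes.
  N29 sheds 140 L/s to N13, N26: 70 each.
    N13: 60+70 = 130 > 90
    N26: 30+70 = 100 > 70
Round 2 — N13, N26 seize.
  N13 sheds 130 L/s to N10, N16, N9: 43 each (1 lost).
    N10: 50+43 = 93 ≤ 110
    N16: 10+43 = 53 ≤ 90
    N9: 120+43 = 163 > 160
  N26 sheds 100 L/s to N10, N21: 50 each.
    N10: 93+50 = 143 > 110
    N21: 80+50 = 130 ≤ 130
Round 3 — N10, N9 seize.
  N10 sheds 143 L/s: no online neighbours, lost.
  N9 sheds 163 L/s: no online neighbours, lost.
No further seizures.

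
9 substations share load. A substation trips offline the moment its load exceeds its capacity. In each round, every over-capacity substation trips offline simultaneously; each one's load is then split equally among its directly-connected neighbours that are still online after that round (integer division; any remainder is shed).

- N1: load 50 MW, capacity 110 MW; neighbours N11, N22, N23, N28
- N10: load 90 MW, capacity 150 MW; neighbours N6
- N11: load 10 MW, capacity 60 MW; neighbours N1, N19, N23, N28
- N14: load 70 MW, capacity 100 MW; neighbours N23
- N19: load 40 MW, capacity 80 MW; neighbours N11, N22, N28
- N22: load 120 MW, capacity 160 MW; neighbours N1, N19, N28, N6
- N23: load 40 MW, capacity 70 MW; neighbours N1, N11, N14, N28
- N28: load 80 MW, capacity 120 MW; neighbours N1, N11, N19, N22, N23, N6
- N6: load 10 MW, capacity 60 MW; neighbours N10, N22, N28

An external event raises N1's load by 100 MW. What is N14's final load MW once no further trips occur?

Round 1 — N1 at 150 > 110. N1 trips offline.
  N1 sheds 150 MW to N11, N22, N23, N28: 37 each (2 lost).
    N11: 10+37 = 47 ≤ 60
    N22: 120+37 = 157 ≤ 160
    N23: 40+37 = 77 > 70
    N28: 80+37 = 117 ≤ 120
Round 2 — N23 trips offline.
  N23 sheds 77 MW to N11, N14, N28: 25 each (2 lost).
    N11: 47+25 = 72 > 60
    N14: 70+25 = 95 ≤ 100
    N28: 117+25 = 142 > 120
Round 3 — N11, N28 trip offline.
  N11 sheds 72 MW to N19: 72 each.
    N19: 40+72 = 112 > 80
  N28 sheds 142 MW to N19, N22, N6: 47 each (1 lost).
    N19: 112+47 = 159 > 80
    N22: 157+47 = 204 > 160
    N6: 10+47 = 57 ≤ 60
Round 4 — N19, N22 trip offline.
  N19 sheds 159 MW: no online neighbours, lost.
  N22 sheds 204 MW to N6: 204 each.
    N6: 57+204 = 261 > 60
Round 5 — N6 trips offline.
  N6 sheds 261 MW to N10: 261 each.
    N10: 90+261 = 351 > 150
Round 6 — N10 trips offline.
  N10 sheds 351 MW: no online neighbours, lost.
No further trips.

95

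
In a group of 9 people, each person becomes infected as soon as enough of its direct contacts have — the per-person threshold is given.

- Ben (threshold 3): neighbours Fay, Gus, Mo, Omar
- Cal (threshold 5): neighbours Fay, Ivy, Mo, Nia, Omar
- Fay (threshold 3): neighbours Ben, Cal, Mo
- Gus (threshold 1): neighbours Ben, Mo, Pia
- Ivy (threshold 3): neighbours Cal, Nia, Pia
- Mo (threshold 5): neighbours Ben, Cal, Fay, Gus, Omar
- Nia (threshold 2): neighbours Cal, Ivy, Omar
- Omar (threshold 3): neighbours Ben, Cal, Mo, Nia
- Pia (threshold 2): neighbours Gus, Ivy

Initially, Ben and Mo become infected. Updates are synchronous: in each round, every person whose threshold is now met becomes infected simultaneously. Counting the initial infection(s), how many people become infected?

3

Round 1 — Ben, Mo become infected (initial).
Round 2 — checking thresholds:
  Cal: 1 of 5 neighbours < 5, not yet.
  Fay: 2 of 3 neighbours < 3, not yet.
  Gus: 2 of 3 neighbours ≥ 1, becomes infected.
  Omar: 2 of 4 neighbours < 3, not yet.
Round 3 — no new infections; cascade stops.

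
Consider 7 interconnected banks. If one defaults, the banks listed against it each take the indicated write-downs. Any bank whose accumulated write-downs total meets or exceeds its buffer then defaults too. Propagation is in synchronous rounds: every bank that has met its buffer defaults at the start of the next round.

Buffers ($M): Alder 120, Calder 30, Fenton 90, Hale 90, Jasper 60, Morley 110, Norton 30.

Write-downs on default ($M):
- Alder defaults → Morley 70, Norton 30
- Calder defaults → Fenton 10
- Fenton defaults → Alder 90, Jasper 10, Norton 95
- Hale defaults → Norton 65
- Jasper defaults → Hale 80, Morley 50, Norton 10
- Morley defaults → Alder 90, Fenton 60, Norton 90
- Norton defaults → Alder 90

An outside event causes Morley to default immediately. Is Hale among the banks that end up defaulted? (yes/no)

Round 1 — Morley defaults (initial).
  Alder: +90 → 90 < 120
  Fenton: +60 → 60 < 90
  Norton: +90 → 90 ≥ 30
Round 2 — Norton defaults.
  Alder: +90 → 180 ≥ 120
Round 3 — Alder defaults.
No further defaults.

no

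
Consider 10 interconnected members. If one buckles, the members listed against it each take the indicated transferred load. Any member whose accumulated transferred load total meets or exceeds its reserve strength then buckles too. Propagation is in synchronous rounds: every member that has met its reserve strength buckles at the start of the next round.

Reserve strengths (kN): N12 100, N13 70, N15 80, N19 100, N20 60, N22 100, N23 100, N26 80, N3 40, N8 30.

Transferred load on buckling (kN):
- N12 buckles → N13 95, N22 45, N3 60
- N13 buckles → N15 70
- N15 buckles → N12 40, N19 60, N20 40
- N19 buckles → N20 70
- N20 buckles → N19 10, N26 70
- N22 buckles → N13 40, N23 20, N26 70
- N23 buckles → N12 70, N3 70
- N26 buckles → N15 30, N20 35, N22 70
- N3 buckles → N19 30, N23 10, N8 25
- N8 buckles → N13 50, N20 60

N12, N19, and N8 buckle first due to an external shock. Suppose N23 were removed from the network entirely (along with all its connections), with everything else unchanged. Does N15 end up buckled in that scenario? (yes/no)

With N23 removed:
Round 1 — N12, N19, N8 buckle (initial).
  N13: +95+50 → 145 ≥ 70
  N20: +70+60 → 130 ≥ 60
  N22: +45 → 45 < 100
  N3: +60 → 60 ≥ 40
Round 2 — N13, N20, N3 buckle.
  N15: +70 → 70 < 80
  N26: +70 → 70 < 80
No further bucklings.

no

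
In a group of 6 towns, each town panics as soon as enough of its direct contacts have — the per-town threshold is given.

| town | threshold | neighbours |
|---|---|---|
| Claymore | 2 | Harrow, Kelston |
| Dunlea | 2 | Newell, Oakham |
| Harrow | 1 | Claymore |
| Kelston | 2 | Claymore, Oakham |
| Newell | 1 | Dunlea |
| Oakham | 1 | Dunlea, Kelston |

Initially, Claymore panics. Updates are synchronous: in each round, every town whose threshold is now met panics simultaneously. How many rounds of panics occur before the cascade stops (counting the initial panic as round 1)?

Round 1 — Claymore panics (initial).
Round 2 — checking thresholds:
  Harrow: 1 of 1 neighbours ≥ 1, panics.
  Kelston: 1 of 2 neighbours < 2, holds.
Round 3 — no new panics; cascade stops.

2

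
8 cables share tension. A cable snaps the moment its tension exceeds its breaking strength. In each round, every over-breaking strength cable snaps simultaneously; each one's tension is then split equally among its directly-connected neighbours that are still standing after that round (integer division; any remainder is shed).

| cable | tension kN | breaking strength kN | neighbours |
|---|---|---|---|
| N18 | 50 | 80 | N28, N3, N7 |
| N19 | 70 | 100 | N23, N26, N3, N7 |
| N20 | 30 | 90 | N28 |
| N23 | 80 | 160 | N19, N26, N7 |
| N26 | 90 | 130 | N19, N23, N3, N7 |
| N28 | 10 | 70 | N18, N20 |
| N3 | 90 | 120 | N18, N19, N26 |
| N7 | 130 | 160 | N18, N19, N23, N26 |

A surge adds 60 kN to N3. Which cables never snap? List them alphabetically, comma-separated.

N20, N28

Round 1 — N3 at 150 > 120. N3 snaps.
  N3 sheds 150 kN to N18, N19, N26: 50 each.
    N18: 50+50 = 100 > 80
    N19: 70+50 = 120 > 100
    N26: 90+50 = 140 > 130
Round 2 — N18, N19, N26 snap.
  N18 sheds 100 kN to N28, N7: 50 each.
    N28: 10+50 = 60 ≤ 70
    N7: 130+50 = 180 > 160
  N19 sheds 120 kN to N23, N7: 60 each.
    N23: 80+60 = 140 ≤ 160
    N7: 180+60 = 240 > 160
  N26 sheds 140 kN to N23, N7: 70 each.
    N23: 140+70 = 210 > 160
    N7: 240+70 = 310 > 160
Round 3 — N23, N7 snap.
  N23 sheds 210 kN: no online neighbours, lost.
  N7 sheds 310 kN: no online neighbours, lost.
No further breaks.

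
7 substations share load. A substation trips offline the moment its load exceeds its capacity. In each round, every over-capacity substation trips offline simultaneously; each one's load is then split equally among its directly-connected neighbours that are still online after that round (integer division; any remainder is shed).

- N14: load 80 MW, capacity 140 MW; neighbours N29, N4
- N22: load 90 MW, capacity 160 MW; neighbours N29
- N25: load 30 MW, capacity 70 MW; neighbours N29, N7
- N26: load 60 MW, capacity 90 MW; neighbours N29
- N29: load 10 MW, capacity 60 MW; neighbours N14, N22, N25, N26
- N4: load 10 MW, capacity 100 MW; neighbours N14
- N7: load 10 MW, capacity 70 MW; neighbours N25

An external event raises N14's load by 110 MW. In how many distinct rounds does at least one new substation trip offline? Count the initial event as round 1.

Round 1 — N14 at 190 > 140. N14 trips offline.
  N14 sheds 190 MW to N29, N4: 95 each.
    N29: 10+95 = 105 > 60
    N4: 10+95 = 105 > 100
Round 2 — N29, N4 trip offline.
  N29 sheds 105 MW to N22, N25, N26: 35 each.
    N22: 90+35 = 125 ≤ 160
    N25: 30+35 = 65 ≤ 70
    N26: 60+35 = 95 > 90
  N4 sheds 105 MW: no online neighbours, lost.
Round 3 — N26 trips offline.
  N26 sheds 95 MW: no online neighbours, lost.
No further trips.

3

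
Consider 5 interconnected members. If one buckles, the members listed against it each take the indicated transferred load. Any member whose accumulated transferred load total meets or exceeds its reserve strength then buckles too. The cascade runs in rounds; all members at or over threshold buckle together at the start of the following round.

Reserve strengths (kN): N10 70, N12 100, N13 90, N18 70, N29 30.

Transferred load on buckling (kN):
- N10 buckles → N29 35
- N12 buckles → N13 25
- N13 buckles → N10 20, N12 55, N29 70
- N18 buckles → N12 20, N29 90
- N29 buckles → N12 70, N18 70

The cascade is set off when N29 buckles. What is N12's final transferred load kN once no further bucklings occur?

Round 1 — N29 buckles (initial).
  N12: +70 → 70 < 100
  N18: +70 → 70 ≥ 70
Round 2 — N18 buckles.
  N12: +20 → 90 < 100
No further bucklings.

90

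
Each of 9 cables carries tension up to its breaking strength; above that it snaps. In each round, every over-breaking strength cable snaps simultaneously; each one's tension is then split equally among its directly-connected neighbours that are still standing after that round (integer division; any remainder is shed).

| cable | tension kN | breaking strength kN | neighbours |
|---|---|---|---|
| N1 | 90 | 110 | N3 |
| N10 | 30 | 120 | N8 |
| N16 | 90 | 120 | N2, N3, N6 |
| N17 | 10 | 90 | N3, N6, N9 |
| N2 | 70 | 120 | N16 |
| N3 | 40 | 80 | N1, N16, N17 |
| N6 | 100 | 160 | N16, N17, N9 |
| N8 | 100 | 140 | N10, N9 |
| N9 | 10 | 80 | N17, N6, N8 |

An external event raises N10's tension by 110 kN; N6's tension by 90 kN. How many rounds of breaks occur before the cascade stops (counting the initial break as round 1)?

4

Round 1 — N10 at 140 > 120; N6 at 190 > 160. N10, N6 snap.
  N10 sheds 140 kN to N8: 140 each.
    N8: 100+140 = 240 > 140
  N6 sheds 190 kN to N16, N17, N9: 63 each (1 lost).
    N16: 90+63 = 153 > 120
    N17: 10+63 = 73 ≤ 90
    N9: 10+63 = 73 ≤ 80
Round 2 — N16, N8 snap.
  N16 sheds 153 kN to N2, N3: 76 each (1 lost).
    N2: 70+76 = 146 > 120
    N3: 40+76 = 116 > 80
  N8 sheds 240 kN to N9: 240 each.
    N9: 73+240 = 313 > 80
Round 3 — N2, N3, N9 snap.
  N2 sheds 146 kN: no online neighbours, lost.
  N3 sheds 116 kN to N1, N17: 58 each.
    N1: 90+58 = 148 > 110
    N17: 73+58 = 131 > 90
  N9 sheds 313 kN to N17: 313 each.
    N17: 131+313 = 444 > 90
Round 4 — N1, N17 snap.
  N1 sheds 148 kN: no online neighbours, lost.
  N17 sheds 444 kN: no online neighbours, lost.
No further breaks.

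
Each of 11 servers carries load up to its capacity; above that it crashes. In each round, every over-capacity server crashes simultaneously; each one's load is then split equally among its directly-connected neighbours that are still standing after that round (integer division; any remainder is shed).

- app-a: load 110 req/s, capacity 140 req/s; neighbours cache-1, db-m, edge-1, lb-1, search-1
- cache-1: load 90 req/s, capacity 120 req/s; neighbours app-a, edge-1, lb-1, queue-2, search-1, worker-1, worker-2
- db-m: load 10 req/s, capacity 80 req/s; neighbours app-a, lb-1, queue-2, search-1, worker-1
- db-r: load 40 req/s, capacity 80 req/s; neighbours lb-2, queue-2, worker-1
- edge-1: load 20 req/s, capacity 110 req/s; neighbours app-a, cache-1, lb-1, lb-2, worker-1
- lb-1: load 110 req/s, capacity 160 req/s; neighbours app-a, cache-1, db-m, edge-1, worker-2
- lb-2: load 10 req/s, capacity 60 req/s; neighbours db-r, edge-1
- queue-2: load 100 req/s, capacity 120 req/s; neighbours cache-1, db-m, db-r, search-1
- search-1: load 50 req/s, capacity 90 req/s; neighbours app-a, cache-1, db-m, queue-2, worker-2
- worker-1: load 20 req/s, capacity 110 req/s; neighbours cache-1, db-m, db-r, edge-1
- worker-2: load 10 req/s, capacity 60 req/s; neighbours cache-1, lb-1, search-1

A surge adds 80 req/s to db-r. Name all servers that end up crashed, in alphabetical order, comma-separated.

app-a, cache-1, db-m, db-r, edge-1, lb-1, lb-2, queue-2, search-1, worker-1, worker-2

Round 1 — db-r at 120 > 80. db-r crashes.
  db-r sheds 120 req/s to lb-2, queue-2, worker-1: 40 each.
    lb-2: 10+40 = 50 ≤ 60
    queue-2: 100+40 = 140 > 120
    worker-1: 20+40 = 60 ≤ 110
Round 2 — queue-2 crashes.
  queue-2 sheds 140 req/s to cache-1, db-m, search-1: 46 each (2 lost).
    cache-1: 90+46 = 136 > 120
    db-m: 10+46 = 56 ≤ 80
    search-1: 50+46 = 96 > 90
Round 3 — cache-1, search-1 crash.
  cache-1 sheds 136 req/s to app-a, edge-1, lb-1, worker-1, worker-2: 27 each (1 lost).
    app-a: 110+27 = 137 ≤ 140
    edge-1: 20+27 = 47 ≤ 110
    lb-1: 110+27 = 137 ≤ 160
    worker-1: 60+27 = 87 ≤ 110
    worker-2: 10+27 = 37 ≤ 60
  search-1 sheds 96 req/s to app-a, db-m, worker-2: 32 each.
    app-a: 137+32 = 169 > 140
    db-m: 56+32 = 88 > 80
    worker-2: 37+32 = 69 > 60
Round 4 — app-a, db-m, worker-2 crash.
  app-a sheds 169 req/s to edge-1, lb-1: 84 each (1 lost).
    edge-1: 47+84 = 131 > 110
    lb-1: 137+84 = 221 > 160
  db-m sheds 88 req/s to lb-1, worker-1: 44 each.
    lb-1: 221+44 = 265 > 160
    worker-1: 87+44 = 131 > 110
  worker-2 sheds 69 req/s to lb-1: 69 each.
    lb-1: 265+69 = 334 > 160
Round 5 — edge-1, lb-1, worker-1 crash.
  edge-1 sheds 131 req/s to lb-2: 131 each.
    lb-2: 50+131 = 181 > 60
  lb-1 sheds 334 req/s: no online neighbours, lost.
  worker-1 sheds 131 req/s: no online neighbours, lost.
Round 6 — lb-2 crashes.
  lb-2 sheds 181 req/s: no online neighbours, lost.
No further crashes.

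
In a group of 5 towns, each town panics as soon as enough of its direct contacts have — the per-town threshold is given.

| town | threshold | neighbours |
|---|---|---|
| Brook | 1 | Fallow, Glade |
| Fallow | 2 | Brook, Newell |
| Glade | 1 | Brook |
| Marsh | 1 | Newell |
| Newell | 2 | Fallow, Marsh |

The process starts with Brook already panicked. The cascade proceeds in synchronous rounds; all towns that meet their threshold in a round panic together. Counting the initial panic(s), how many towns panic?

2

Round 1 — Brook panics (initial).
Round 2 — checking thresholds:
  Fallow: 1 of 2 neighbours < 2, below threshold.
  Glade: 1 of 1 neighbours ≥ 1, panics.
Round 3 — no new panics; cascade stops.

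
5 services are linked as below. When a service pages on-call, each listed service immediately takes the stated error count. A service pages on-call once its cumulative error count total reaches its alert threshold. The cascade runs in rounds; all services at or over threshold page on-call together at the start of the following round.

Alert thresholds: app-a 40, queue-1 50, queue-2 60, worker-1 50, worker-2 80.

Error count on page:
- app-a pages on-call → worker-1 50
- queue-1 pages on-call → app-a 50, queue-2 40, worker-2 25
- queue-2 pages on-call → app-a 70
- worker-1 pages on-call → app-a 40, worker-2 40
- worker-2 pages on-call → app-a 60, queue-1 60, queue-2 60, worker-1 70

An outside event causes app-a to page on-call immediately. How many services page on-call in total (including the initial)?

2

Round 1 — app-a pages on-call (initial).
  worker-1: +50 → 50 ≥ 50
Round 2 — worker-1 pages on-call.
  worker-2: +40 → 40 < 80
No further pages.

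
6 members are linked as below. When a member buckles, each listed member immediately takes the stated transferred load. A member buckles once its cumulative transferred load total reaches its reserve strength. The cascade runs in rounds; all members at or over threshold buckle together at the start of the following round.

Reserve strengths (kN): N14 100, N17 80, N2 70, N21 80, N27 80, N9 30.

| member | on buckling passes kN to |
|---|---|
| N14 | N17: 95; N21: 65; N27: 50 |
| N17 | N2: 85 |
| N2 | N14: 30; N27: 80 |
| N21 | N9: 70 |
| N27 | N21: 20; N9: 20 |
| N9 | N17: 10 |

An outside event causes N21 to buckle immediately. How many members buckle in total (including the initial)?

2

Round 1 — N21 buckles (initial).
  N9: +70 → 70 ≥ 30
Round 2 — N9 buckles.
  N17: +10 → 10 < 80
No further bucklings.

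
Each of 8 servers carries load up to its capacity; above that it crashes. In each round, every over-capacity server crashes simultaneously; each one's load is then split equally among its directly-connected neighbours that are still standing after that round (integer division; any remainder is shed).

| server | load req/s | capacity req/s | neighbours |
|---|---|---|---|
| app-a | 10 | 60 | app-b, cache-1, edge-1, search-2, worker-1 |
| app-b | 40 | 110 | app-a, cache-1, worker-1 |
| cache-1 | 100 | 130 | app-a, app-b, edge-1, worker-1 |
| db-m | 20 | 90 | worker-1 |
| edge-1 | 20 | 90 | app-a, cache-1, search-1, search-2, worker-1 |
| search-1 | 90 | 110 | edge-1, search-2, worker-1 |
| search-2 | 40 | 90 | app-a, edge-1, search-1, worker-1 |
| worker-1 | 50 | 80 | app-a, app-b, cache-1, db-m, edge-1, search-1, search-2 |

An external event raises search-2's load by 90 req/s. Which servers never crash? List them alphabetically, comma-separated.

Round 1 — search-2 at 130 > 90. search-2 crashes.
  search-2 sheds 130 req/s to app-a, edge-1, search-1, worker-1: 32 each (2 lost).
    app-a: 10+32 = 42 ≤ 60
    edge-1: 20+32 = 52 ≤ 90
    search-1: 90+32 = 122 > 110
    worker-1: 50+32 = 82 > 80
Round 2 — search-1, worker-1 crash.
  search-1 sheds 122 req/s to edge-1: 122 each.
    edge-1: 52+122 = 174 > 90
  worker-1 sheds 82 req/s to app-a, app-b, cache-1, db-m, edge-1: 16 each (2 lost).
    app-a: 42+16 = 58 ≤ 60
    app-b: 40+16 = 56 ≤ 110
    cache-1: 100+16 = 116 ≤ 130
    db-m: 20+16 = 36 ≤ 90
    edge-1: 174+16 = 190 > 90
Round 3 — edge-1 crashes.
  edge-1 sheds 190 req/s to app-a, cache-1: 95 each.
    app-a: 58+95 = 153 > 60
    cache-1: 116+95 = 211 > 130
Round 4 — app-a, cache-1 crash.
  app-a sheds 153 req/s to app-b: 153 each.
    app-b: 56+153 = 209 > 110
  cache-1 sheds 211 req/s to app-b: 211 each.
    app-b: 209+211 = 420 > 110
Round 5 — app-b crashes.
  app-b sheds 420 req/s: no online neighbours, lost.
No further crashes.

db-m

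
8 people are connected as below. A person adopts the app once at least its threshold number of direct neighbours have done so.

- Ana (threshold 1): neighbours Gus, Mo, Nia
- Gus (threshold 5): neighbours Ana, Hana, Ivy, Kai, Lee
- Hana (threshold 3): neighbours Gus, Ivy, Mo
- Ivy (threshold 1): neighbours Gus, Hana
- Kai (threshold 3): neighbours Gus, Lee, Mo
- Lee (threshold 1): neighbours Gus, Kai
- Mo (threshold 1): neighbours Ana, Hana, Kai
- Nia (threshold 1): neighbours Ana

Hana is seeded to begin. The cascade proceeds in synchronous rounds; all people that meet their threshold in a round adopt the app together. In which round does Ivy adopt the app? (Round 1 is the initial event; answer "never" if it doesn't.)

Round 1 — Hana adopts the app (initial).
Round 2 — checking thresholds:
  Gus: 1 of 5 neighbours < 5, holds.
  Ivy: 1 of 2 neighbours ≥ 1, adopts the app.
  Mo: 1 of 3 neighbours ≥ 1, adopts the app.
Round 3 — checking thresholds:
  Ana: 1 of 3 neighbours ≥ 1, adopts the app.
  Gus: 2 of 5 neighbours < 5, holds.
  Kai: 1 of 3 neighbours < 3, holds.
Round 4 — checking thresholds:
  Gus: 3 of 5 neighbours < 5, holds.
  Kai: 1 of 3 neighbours < 3, holds.
  Nia: 1 of 1 neighbours ≥ 1, adopts the app.
Round 5 — no new adoptions; cascade stops.

2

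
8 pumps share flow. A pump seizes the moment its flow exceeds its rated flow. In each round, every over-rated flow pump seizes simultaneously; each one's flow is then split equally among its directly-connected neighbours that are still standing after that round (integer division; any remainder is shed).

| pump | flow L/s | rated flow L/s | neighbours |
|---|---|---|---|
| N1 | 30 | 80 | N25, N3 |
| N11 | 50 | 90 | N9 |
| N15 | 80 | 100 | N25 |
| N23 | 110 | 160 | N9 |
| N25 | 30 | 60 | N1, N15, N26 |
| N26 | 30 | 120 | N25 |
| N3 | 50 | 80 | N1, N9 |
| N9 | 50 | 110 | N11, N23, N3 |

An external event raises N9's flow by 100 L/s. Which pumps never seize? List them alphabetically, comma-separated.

N23, N26

Round 1 — N9 at 150 > 110. N9 seizes.
  N9 sheds 150 L/s to N11, N23, N3: 50 each.
    N11: 50+50 = 100 > 90
    N23: 110+50 = 160 ≤ 160
    N3: 50+50 = 100 > 80
Round 2 — N11, N3 seize.
  N11 sheds 100 L/s: no online neighbours, lost.
  N3 sheds 100 L/s to N1: 100 each.
    N1: 30+100 = 130 > 80
Round 3 — N1 seizes.
  N1 sheds 130 L/s to N25: 130 each.
    N25: 30+130 = 160 > 60
Round 4 — N25 seizes.
  N25 sheds 160 L/s to N15, N26: 80 each.
    N15: 80+80 = 160 > 100
    N26: 30+80 = 110 ≤ 120
Round 5 — N15 seizes.
  N15 sheds 160 L/s: no online neighbours, lost.
No further seizures.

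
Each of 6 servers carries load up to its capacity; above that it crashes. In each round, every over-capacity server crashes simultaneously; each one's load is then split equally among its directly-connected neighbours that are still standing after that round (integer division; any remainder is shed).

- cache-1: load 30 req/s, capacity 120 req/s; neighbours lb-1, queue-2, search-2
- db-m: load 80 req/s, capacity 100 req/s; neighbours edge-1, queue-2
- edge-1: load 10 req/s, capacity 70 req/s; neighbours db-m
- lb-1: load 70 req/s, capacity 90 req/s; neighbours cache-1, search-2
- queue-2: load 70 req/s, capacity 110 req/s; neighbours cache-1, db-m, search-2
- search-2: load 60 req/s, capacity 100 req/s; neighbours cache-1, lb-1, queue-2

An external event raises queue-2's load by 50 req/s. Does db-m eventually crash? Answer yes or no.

yes

Round 1 — queue-2 at 120 > 110. queue-2 crashes.
  queue-2 sheds 120 req/s to cache-1, db-m, search-2: 40 each.
    cache-1: 30+40 = 70 ≤ 120
    db-m: 80+40 = 120 > 100
    search-2: 60+40 = 100 ≤ 100
Round 2 — db-m crashes.
  db-m sheds 120 req/s to edge-1: 120 each.
    edge-1: 10+120 = 130 > 70
Round 3 — edge-1 crashes.
  edge-1 sheds 130 req/s: no online neighbours, lost.
No further crashes.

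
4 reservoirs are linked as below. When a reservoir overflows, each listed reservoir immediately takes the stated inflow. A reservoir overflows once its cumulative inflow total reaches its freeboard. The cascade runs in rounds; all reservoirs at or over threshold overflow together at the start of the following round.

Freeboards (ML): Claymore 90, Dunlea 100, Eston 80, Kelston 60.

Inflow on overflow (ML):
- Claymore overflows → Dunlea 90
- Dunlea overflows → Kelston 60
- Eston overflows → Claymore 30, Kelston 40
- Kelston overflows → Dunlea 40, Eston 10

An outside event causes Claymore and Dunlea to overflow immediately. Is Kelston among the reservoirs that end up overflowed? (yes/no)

Round 1 — Claymore, Dunlea overflow (initial).
  Kelston: +60 → 60 ≥ 60
Round 2 — Kelston overflows.
  Eston: +10 → 10 < 80
No further overflows.

yes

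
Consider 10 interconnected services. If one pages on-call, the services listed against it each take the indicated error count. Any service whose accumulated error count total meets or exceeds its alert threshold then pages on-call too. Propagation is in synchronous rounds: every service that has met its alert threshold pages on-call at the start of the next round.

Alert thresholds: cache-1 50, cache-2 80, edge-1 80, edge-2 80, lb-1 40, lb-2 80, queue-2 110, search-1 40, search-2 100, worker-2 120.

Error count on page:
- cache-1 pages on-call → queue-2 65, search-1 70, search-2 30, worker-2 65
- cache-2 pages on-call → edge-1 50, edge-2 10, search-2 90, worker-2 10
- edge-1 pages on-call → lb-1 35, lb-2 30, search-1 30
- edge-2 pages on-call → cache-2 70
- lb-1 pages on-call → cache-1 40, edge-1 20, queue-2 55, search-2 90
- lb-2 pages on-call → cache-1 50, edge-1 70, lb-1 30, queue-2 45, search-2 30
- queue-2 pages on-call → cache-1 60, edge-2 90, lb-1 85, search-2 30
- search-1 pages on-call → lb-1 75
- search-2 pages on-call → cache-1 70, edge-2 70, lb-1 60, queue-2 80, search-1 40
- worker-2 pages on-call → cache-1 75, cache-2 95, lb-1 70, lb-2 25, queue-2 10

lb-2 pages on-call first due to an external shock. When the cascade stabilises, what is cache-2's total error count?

70

Round 1 — lb-2 pages on-call (initial).
  cache-1: +50 → 50 ≥ 50
  edge-1: +70 → 70 < 80
  lb-1: +30 → 30 < 40
  queue-2: +45 → 45 < 110
  search-2: +30 → 30 < 100
Round 2 — cache-1 pages on-call.
  queue-2: +65 → 110 ≥ 110
  search-1: +70 → 70 ≥ 40
  search-2: +30 → 60 < 100
  worker-2: +65 → 65 < 120
Round 3 — queue-2, search-1 page on-call.
  edge-2: +90 → 90 ≥ 80
  lb-1: +85+75 → 190 ≥ 40
  search-2: +30 → 90 < 100
Round 4 — edge-2, lb-1 page on-call.
  cache-2: +70 → 70 < 80
  edge-1: +20 → 90 ≥ 80
  search-2: +90 → 180 ≥ 100
Round 5 — edge-1, search-2 page on-call.
No further pages.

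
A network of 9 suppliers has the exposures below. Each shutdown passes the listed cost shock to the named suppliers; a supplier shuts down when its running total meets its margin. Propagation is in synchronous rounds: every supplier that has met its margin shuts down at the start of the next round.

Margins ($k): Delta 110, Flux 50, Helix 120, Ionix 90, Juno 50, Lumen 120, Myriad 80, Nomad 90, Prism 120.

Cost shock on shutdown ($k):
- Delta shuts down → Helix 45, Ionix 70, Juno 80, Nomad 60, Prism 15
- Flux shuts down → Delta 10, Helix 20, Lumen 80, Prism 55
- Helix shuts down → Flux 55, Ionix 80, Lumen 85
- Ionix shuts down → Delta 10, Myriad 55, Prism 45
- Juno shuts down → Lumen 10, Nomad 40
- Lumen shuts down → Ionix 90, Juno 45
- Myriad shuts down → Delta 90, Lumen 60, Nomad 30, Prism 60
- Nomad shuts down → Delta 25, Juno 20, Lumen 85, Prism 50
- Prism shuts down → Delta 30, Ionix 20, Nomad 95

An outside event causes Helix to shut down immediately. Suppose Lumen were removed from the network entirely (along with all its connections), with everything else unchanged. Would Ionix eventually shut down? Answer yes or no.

With Lumen removed:
Round 1 — Helix shuts down (initial).
  Flux: +55 → 55 ≥ 50
  Ionix: +80 → 80 < 90
Round 2 — Flux shuts down.
  Delta: +10 → 10 < 110
  Prism: +55 → 55 < 120
No further shutdowns.

no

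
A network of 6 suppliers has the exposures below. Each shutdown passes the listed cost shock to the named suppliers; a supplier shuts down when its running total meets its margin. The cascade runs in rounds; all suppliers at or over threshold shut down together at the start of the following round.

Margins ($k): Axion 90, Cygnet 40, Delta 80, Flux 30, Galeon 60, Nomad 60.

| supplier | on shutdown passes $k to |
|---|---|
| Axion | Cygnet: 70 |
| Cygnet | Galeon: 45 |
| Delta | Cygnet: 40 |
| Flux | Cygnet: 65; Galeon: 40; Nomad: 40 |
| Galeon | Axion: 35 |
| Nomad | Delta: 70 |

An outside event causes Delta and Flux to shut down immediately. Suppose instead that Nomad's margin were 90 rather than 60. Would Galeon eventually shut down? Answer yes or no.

With Nomad's margin at 90:
Round 1 — Delta, Flux shut down (initial).
  Cygnet: +40+65 → 105 ≥ 40
  Galeon: +40 → 40 < 60
  Nomad: +40 → 40 < 90
Round 2 — Cygnet shuts down.
  Galeon: +45 → 85 ≥ 60
Round 3 — Galeon shuts down.
  Axion: +35 → 35 < 90
No further shutdowns.

yes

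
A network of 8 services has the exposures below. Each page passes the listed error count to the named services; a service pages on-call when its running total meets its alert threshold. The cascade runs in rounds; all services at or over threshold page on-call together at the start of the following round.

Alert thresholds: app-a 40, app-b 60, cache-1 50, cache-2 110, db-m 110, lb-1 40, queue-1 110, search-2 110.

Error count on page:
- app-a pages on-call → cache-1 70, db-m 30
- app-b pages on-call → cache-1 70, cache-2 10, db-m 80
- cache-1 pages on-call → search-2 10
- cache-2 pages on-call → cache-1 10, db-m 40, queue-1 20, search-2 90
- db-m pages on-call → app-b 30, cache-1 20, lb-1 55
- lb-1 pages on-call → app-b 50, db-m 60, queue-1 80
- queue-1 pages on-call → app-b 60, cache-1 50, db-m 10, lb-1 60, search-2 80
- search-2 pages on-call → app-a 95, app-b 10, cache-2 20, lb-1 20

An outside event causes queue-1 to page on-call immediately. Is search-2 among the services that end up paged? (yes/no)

no

Round 1 — queue-1 pages on-call (initial).
  app-b: +60 → 60 ≥ 60
  cache-1: +50 → 50 ≥ 50
  db-m: +10 → 10 < 110
  lb-1: +60 → 60 ≥ 40
  search-2: +80 → 80 < 110
Round 2 — app-b, cache-1, lb-1 page on-call.
  cache-2: +10 → 10 < 110
  db-m: +80+60 → 150 ≥ 110
  search-2: +10 → 90 < 110
Round 3 — db-m pages on-call.
No further pages.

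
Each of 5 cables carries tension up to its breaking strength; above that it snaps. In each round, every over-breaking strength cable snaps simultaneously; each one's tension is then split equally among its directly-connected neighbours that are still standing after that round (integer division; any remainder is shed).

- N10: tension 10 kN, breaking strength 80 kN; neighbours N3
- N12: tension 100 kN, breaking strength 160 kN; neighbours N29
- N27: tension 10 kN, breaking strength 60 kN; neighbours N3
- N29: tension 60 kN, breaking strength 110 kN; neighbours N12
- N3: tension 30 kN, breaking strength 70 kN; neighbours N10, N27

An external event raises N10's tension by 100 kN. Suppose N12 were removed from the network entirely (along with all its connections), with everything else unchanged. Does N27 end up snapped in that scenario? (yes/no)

With N12 removed:
Round 1 — N10 at 110 > 80. N10 snaps.
  N10 sheds 110 kN to N3: 110 each.
    N3: 30+110 = 140 > 70
Round 2 — N3 snaps.
  N3 sheds 140 kN to N27: 140 each.
    N27: 10+140 = 150 > 60
Round 3 — N27 snaps.
  N27 sheds 150 kN: no online neighbours, lost.
No further breaks.

yes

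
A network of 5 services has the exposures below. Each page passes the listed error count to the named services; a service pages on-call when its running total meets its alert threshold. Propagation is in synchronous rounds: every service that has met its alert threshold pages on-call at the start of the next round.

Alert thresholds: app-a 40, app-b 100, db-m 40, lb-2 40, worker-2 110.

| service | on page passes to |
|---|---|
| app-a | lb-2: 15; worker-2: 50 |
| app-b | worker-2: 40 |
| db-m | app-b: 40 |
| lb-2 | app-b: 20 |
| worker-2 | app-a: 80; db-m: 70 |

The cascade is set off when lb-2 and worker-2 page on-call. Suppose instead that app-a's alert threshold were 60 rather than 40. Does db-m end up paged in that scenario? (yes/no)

yes

With app-a's alert threshold at 60:
Round 1 — lb-2, worker-2 page on-call (initial).
  app-a: +80 → 80 ≥ 60
  app-b: +20 → 20 < 100
  db-m: +70 → 70 ≥ 40
Round 2 — app-a, db-m page on-call.
  app-b: +40 → 60 < 100
No further pages.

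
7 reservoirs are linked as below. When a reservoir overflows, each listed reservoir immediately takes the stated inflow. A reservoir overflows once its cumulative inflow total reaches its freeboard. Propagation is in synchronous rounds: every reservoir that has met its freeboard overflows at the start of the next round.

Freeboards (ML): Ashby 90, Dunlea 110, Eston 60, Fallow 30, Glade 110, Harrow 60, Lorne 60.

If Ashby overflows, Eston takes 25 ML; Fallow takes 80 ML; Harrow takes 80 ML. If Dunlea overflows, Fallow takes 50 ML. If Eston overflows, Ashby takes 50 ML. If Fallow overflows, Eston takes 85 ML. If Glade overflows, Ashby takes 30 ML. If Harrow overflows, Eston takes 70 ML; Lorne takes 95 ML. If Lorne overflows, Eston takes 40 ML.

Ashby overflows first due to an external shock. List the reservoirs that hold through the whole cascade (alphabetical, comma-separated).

Round 1 — Ashby overflows (initial).
  Eston: +25 → 25 < 60
  Fallow: +80 → 80 ≥ 30
  Harrow: +80 → 80 ≥ 60
Round 2 — Fallow, Harrow overflow.
  Eston: +85+70 → 180 ≥ 60
  Lorne: +95 → 95 ≥ 60
Round 3 — Eston, Lorne overflow.
No further overflows.

Dunlea, Glade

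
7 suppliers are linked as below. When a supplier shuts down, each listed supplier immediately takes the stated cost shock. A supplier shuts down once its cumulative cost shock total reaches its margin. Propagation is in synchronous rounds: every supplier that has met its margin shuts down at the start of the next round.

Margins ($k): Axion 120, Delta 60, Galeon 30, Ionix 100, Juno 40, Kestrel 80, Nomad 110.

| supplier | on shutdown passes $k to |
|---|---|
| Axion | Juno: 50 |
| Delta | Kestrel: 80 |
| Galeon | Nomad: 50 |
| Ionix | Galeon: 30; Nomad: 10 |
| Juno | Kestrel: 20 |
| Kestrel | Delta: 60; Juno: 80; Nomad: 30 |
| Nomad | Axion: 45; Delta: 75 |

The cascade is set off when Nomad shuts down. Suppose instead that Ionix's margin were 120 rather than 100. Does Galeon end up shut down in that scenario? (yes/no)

no

With Ionix's margin at 120:
Round 1 — Nomad shuts down (initial).
  Axion: +45 → 45 < 120
  Delta: +75 → 75 ≥ 60
Round 2 — Delta shuts down.
  Kestrel: +80 → 80 ≥ 80
Round 3 — Kestrel shuts down.
  Juno: +80 → 80 ≥ 40
Round 4 — Juno shuts down.
No further shutdowns.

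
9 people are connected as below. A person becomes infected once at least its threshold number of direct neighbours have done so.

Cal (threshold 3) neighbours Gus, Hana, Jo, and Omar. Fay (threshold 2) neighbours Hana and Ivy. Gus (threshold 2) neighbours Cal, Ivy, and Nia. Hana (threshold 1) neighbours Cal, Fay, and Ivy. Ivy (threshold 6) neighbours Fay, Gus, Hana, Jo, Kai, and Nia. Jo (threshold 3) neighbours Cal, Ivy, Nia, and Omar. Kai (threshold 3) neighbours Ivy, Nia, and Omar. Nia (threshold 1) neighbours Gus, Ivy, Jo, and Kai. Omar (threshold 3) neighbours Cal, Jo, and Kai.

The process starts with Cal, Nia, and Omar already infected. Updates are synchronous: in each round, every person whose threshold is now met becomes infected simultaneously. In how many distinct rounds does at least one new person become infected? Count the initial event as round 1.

Round 1 — Cal, Nia, Omar become infected (initial).
Round 2 — checking thresholds:
  Gus: 2 of 3 neighbours ≥ 2, becomes infected.
  Hana: 1 of 3 neighbours ≥ 1, becomes infected.
  Ivy: 1 of 6 neighbours < 6, holds.
  Jo: 3 of 4 neighbours ≥ 3, becomes infected.
  Kai: 2 of 3 neighbours < 3, holds.
Round 3 — no new infections; cascade stops.

2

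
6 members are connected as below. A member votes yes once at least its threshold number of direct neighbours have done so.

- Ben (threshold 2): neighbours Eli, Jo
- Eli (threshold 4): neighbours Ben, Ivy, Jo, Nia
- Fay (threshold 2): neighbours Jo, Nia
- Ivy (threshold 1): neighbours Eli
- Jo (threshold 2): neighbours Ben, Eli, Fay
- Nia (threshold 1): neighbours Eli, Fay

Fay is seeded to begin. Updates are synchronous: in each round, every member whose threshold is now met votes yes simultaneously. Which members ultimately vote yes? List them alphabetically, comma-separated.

Fay, Nia

Round 1 — Fay votes yes (initial).
Round 2 — checking thresholds:
  Jo: 1 of 3 neighbours < 2, holds.
  Nia: 1 of 2 neighbours ≥ 1, votes yes.
Round 3 — no new yes votes; cascade stops.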